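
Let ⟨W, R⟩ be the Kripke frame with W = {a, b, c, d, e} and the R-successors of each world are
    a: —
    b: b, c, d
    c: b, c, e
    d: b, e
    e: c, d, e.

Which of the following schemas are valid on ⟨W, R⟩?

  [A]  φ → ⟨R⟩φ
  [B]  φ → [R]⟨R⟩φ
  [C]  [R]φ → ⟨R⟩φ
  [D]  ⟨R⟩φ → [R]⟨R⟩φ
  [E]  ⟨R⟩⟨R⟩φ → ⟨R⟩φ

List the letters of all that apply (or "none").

B

R is not reflexive: not a R a.
R is symmetric: every R-edge is matched by its reverse.
R is not transitive: b R c and c R e but not b R e.
R is not euclidean: b R c and b R d but not c R d.
R is not serial: a has no R-successor.
(A) the dual of axiom T: valid iff R is reflexive. R is not reflexive — not valid.
(B) φ → [R]⟨R⟩φ is axiom B; it is valid on a frame exactly when R is symmetric. R is symmetric, so valid.
(C) [R]φ → ⟨R⟩φ is axiom D; it is valid on a frame exactly when R is serial. R is not serial, so not valid.
(D) ⟨R⟩φ → [R]⟨R⟩φ (axiom 5) characterises the euclidean frames. R is not euclidean — not valid.
(E) ⟨R⟩⟨R⟩φ → ⟨R⟩φ (the dual of axiom 4) characterises the transitive frames. R is not transitive — not valid.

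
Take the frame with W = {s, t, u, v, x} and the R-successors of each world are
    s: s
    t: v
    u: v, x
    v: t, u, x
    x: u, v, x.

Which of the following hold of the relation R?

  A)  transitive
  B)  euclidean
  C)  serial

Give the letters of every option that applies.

C

(A) not transitive: t R v and v R t but not t R t.
(B) not euclidean: v R t and v R u but not t R u.
(C) serial: every world has an R-successor.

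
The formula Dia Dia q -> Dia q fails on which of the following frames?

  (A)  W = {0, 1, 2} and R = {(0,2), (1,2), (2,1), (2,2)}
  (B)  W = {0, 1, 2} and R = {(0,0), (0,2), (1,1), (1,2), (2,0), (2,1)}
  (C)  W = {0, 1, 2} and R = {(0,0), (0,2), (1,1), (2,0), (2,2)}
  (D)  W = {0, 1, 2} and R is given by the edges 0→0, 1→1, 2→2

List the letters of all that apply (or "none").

A, B

The schema Dia Dia q -> Dia q is the dual of axiom 4; it is valid on a frame iff R is transitive.
(A) R is not transitive (0 R 2 and 2 R 1 but not 0 R 1), so the schema fails here.
(B) R is not transitive (0 R 2 and 2 R 1 but not 0 R 1), so the schema fails here.
(C) R is transitive (R is closed under composition), so the schema is valid here.
(D) R is transitive (R is closed under composition), so the schema is valid here.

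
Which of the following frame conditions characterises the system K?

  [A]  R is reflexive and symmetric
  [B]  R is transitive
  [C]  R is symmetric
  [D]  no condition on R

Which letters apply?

D

(A) this class determines B (= KTB), not K.
(B) this class determines K4, not K.
(C) this class determines KB, not K.
(D) K is sound and complete for exactly this class.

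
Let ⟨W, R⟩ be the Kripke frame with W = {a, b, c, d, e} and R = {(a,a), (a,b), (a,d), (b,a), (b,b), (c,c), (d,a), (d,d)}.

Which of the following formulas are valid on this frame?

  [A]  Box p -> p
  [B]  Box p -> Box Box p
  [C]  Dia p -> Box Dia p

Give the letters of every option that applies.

R is not reflexive: not e R e.
R is not transitive: b R a and a R d but not b R d.
R is not euclidean: a R b and a R d but not b R d.
(A) Box p -> p is axiom T, which corresponds to reflexivity. R is not reflexive — not valid.
(B) Box p -> Box Box p (axiom 4) characterises the transitive frames. R is not transitive — not valid.
(C) Dia p -> Box Dia p is axiom 5, which corresponds to the euclidean property. R is not euclidean — not valid.

none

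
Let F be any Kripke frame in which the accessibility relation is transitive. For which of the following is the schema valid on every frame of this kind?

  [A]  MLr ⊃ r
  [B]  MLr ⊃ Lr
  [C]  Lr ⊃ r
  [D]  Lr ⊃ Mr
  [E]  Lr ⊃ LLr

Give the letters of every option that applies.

E

(A) the dual of axiom B: valid iff R is symmetric. Such an R need not be symmetric — not valid.
(B) the dual of axiom 5: valid iff R is euclidean. Such an R need not be euclidean — not valid.
(C) Lr ⊃ r (axiom T) characterises the reflexive frames. Such an R need not be reflexive — not valid.
(D) Lr ⊃ Mr (axiom D) characterises the serial frames. Such an R need not be serial — not valid.
(E) axiom 4: valid iff R is transitive. Every such R is transitive — valid.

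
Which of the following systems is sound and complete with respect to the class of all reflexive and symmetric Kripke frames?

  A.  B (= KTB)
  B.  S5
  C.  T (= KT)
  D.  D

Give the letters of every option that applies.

(A) B (= KTB) is determined by exactly this class.
(B) S5 is determined by the class of reflexive, symmetric, and transitive frames.
(C) T (= KT) is determined by the class of reflexive frames.
(D) D is determined by the class of serial frames.

A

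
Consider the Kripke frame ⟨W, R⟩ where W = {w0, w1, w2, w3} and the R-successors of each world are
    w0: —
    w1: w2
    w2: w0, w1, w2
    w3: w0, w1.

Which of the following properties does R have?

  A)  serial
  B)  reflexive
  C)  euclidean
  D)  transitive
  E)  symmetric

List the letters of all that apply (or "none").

(A) not serial: w0 has no R-successor.
(B) not reflexive: not w0 R w0.
(C) not euclidean: w2 R w0 and w2 R w1 but not w0 R w1.
(D) not transitive: w1 R w2 and w2 R w0 but not w1 R w0.
(E) not symmetric: w2 R w0 but not w0 R w2.

none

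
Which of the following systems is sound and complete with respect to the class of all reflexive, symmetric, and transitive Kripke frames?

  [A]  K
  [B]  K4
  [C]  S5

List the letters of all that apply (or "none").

C

(A) K is determined by the class of arbitrary frames.
(B) K4 is determined by the class of transitive frames.
(C) S5 is determined by exactly this class.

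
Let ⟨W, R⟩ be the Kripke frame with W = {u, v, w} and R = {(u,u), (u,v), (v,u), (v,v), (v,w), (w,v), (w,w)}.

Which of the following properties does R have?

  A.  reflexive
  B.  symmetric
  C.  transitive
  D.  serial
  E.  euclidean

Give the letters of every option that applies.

(A) reflexive: each world relates to itself.
(B) symmetric: every R-edge is matched by its reverse.
(C) not transitive: u R v and v R w but not u R w.
(D) serial: every world has an R-successor.
(E) not euclidean: v R u and v R w but not u R w.

A, B, D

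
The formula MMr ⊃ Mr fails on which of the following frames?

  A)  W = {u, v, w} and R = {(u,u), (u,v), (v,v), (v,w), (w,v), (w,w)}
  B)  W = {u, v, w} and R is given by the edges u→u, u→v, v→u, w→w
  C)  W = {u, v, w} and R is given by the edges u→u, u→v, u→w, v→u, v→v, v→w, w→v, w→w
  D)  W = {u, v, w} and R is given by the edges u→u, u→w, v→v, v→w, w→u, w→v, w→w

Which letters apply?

The schema MMr ⊃ Mr is the dual of axiom 4; it is valid on a frame iff R is transitive.
(A) R is not transitive (u R v and v R w but not u R w), so the schema fails here.
(B) R is not transitive (v R u and u R v but not v R v), so the schema fails here.
(C) R is not transitive (w R v and v R u but not w R u), so the schema fails here.
(D) R is not transitive (u R w and w R v but not u R v), so the schema fails here.

A, B, C, D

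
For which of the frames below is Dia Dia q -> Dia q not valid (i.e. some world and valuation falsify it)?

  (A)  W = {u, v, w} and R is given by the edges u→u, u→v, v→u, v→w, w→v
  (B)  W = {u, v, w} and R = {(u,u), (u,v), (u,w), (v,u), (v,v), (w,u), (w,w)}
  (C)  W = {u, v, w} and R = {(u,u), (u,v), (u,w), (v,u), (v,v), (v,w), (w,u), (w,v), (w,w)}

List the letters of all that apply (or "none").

A, B

The schema Dia Dia q -> Dia q is the dual of axiom 4; it is valid on a frame iff R is transitive.
(A) R is not transitive (u R v and v R w but not u R w), so the schema fails here.
(B) R is not transitive (v R u and u R w but not v R w), so the schema fails here.
(C) R is transitive (R is closed under composition), so the schema is valid here.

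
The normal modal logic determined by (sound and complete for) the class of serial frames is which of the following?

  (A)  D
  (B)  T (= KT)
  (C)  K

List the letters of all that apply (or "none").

(A) D is determined by exactly this class.
(B) T (= KT) is determined by the class of reflexive frames.
(C) K is determined by the class of arbitrary frames.

A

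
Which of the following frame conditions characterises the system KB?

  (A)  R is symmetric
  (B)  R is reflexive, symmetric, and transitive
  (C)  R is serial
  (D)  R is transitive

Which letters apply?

(A) KB is sound and complete for exactly this class.
(B) this class determines S5, not KB.
(C) this class determines D, not KB.
(D) this class determines K4, not KB.

A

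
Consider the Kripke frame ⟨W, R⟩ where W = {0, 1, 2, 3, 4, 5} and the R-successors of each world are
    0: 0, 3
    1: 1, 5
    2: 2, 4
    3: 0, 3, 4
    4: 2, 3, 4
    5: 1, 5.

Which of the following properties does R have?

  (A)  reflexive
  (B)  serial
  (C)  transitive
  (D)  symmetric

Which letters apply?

A, B, D

(A) reflexive: each world relates to itself.
(B) serial: every world has an R-successor.
(C) not transitive: 0 R 3 and 3 R 4 but not 0 R 4.
(D) symmetric: every R-edge is matched by its reverse.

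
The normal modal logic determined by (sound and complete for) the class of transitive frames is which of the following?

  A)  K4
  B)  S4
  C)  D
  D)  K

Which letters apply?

A

(A) K4 is determined by exactly this class.
(B) S4 is determined by the class of reflexive and transitive frames.
(C) D is determined by the class of serial frames.
(D) K is determined by the class of arbitrary frames.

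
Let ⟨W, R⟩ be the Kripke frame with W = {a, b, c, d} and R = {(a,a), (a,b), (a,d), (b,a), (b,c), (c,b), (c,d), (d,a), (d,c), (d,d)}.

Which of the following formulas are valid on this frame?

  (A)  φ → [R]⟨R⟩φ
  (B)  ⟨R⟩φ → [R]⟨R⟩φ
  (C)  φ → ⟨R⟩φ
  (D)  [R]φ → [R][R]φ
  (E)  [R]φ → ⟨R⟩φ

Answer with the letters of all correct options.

A, E

R is not reflexive: not b R b.
R is symmetric: every R-edge is matched by its reverse.
R is not transitive: a R b and b R c but not a R c.
R is not euclidean: a R b and a R d but not b R d.
R is serial: every world has an R-successor.
(A) φ → [R]⟨R⟩φ is axiom B, which corresponds to symmetry. R is symmetric — valid.
(B) ⟨R⟩φ → [R]⟨R⟩φ is axiom 5, which corresponds to the euclidean property. R is not euclidean — not valid.
(C) the dual of axiom T: valid iff R is reflexive. R is not reflexive — not valid.
(D) axiom 4: valid iff R is transitive. R is not transitive — not valid.
(E) [R]φ → ⟨R⟩φ (axiom D) characterises the serial frames. R is serial — valid.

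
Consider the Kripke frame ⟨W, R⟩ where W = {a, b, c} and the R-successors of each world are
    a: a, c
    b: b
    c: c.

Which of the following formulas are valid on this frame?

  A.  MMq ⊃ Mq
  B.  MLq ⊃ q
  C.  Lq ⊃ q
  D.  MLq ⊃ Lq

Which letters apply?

A, C

R is reflexive: each world relates to itself.
R is not symmetric: a R c but not c R a.
R is transitive: R is closed under composition.
R is not euclidean: a R c and a R a but not c R a.
(A) MMq ⊃ Mq is the dual of axiom 4; it is valid on a frame exactly when R is transitive. R is transitive, so valid.
(B) MLq ⊃ q is the dual of axiom B, which corresponds to symmetry. R is not symmetric — not valid.
(C) Lq ⊃ q is axiom T, which corresponds to reflexivity. R is reflexive — valid.
(D) MLq ⊃ Lq (the dual of axiom 5) characterises the euclidean frames. R is not euclidean — not valid.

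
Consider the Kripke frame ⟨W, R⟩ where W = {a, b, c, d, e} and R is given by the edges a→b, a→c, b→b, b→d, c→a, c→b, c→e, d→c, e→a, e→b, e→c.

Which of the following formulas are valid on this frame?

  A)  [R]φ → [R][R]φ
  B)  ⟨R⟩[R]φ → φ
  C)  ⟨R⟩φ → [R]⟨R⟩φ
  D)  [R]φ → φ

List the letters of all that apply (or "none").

R is not reflexive: not a R a.
R is not symmetric: a R b but not b R a.
R is not transitive: a R b and b R d but not a R d.
R is not euclidean: a R b and a R c but not b R c.
(A) [R]φ → [R][R]φ is axiom 4; it is valid on a frame exactly when R is transitive. R is not transitive, so not valid.
(B) ⟨R⟩[R]φ → φ (the dual of axiom B) characterises the symmetric frames. R is not symmetric — not valid.
(C) ⟨R⟩φ → [R]⟨R⟩φ (axiom 5) characterises the euclidean frames. R is not euclidean — not valid.
(D) [R]φ → φ (axiom T) characterises the reflexive frames. R is not reflexive — not valid.

none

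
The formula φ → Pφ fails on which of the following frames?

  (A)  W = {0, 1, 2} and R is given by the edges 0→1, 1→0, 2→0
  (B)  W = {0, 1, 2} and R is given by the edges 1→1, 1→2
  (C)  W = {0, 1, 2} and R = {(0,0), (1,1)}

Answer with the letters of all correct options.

The schema φ → Pφ is the dual of axiom T; it is valid on a frame iff R is reflexive.
(A) R is not reflexive (not 0 R 0), so the schema fails here.
(B) R is not reflexive (not 0 R 0), so the schema fails here.
(C) R is not reflexive (not 2 R 2), so the schema fails here.

A, B, C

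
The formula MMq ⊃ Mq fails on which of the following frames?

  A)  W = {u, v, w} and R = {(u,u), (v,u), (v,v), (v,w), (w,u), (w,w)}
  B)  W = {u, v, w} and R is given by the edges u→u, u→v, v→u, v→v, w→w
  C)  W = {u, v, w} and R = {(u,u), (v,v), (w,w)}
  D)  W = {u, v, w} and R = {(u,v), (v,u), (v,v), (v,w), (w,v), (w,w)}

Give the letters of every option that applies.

D

The schema MMq ⊃ Mq is the dual of axiom 4; it is valid on a frame iff R is transitive.
(A) R is transitive (R is closed under composition), so the schema is valid here.
(B) R is transitive (R is closed under composition), so the schema is valid here.
(C) R is transitive (R is closed under composition), so the schema is valid here.
(D) R is not transitive (u R v and v R u but not u R u), so the schema fails here.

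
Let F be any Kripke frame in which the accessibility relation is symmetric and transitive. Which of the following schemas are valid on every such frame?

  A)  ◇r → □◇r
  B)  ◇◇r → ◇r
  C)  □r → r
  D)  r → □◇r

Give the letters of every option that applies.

A symmetric transitive relation is euclidean (uRv and uRw give vRu by symmetry, then vRw by transitivity).
(A) ◇r → □◇r (axiom 5) characterises the euclidean frames. Every such R is euclidean — valid.
(B) ◇◇r → ◇r is the dual of axiom 4; it is valid on a frame exactly when R is transitive. Every such R is transitive, so valid.
(C) □r → r is axiom T, which corresponds to reflexivity. Such an R need not be reflexive — not valid.
(D) r → □◇r is axiom B; it is valid on a frame exactly when R is symmetric. Every such R is symmetric, so valid.

A, B, D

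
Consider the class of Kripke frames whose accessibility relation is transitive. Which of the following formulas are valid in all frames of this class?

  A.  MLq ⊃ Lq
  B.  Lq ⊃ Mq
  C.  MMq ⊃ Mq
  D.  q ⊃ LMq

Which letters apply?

(A) MLq ⊃ Lq (the dual of axiom 5) characterises the euclidean frames. Such an R need not be euclidean — not valid.
(B) Lq ⊃ Mq is axiom D, which corresponds to seriality. Such an R need not be serial — not valid.
(C) the dual of axiom 4: valid iff R is transitive. Every such R is transitive — valid.
(D) axiom B: valid iff R is symmetric. Such an R need not be symmetric — not valid.

C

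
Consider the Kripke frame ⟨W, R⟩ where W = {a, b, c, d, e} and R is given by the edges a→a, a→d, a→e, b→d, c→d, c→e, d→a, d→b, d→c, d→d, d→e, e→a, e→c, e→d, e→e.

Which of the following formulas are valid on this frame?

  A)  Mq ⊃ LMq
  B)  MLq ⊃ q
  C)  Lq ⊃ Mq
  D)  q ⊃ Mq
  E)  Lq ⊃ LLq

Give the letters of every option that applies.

B, C

R is not reflexive: not b R b.
R is symmetric: every R-edge is matched by its reverse.
R is not transitive: a R d and d R b but not a R b.
R is not euclidean: d R a and d R b but not a R b.
R is serial: every world has an R-successor.
(A) Mq ⊃ LMq is axiom 5; it is valid on a frame exactly when R is euclidean. R is not euclidean, so not valid.
(B) MLq ⊃ q (the dual of axiom B) characterises the symmetric frames. R is symmetric — valid.
(C) axiom D: valid iff R is serial. R is serial — valid.
(D) the dual of axiom T: valid iff R is reflexive. R is not reflexive — not valid.
(E) axiom 4: valid iff R is transitive. R is not transitive — not valid.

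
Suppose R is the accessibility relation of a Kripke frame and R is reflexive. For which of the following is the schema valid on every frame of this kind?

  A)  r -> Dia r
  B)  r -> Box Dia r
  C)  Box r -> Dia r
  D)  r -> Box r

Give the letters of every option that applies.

A reflexive relation is serial.
(A) the dual of axiom T: valid iff R is reflexive. Every such R is reflexive — valid.
(B) r -> Box Dia r is axiom B, which corresponds to symmetry. Such an R need not be symmetric — not valid.
(C) Box r -> Dia r is axiom D; it is valid on a frame exactly when R is serial. Every such R is serial, so valid.
(D) r -> Box r is valid only on frames where every R-edge is a self-loop. Such an R need not be a subset of the identity — not valid.

A, C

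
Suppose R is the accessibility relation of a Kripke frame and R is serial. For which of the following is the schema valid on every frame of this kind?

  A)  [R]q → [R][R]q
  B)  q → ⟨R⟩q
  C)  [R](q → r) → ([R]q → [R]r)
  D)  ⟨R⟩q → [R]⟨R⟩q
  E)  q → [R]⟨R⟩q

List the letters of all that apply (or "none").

C

(A) [R]q → [R][R]q is axiom 4, which corresponds to transitivity. Such an R need not be transitive — not valid.
(B) the dual of axiom T: valid iff R is reflexive. Such an R need not be reflexive — not valid.
(C) this is just K, valid on every normal frame.
(D) ⟨R⟩q → [R]⟨R⟩q (axiom 5) characterises the euclidean frames. Such an R need not be euclidean — not valid.
(E) q → [R]⟨R⟩q (axiom B) characterises the symmetric frames. Such an R need not be symmetric — not valid.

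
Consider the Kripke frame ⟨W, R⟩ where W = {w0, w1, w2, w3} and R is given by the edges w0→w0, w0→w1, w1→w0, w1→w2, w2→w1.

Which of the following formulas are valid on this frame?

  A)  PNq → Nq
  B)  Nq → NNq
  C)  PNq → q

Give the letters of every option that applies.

R is symmetric: every R-edge is matched by its reverse.
R is not transitive: w0 R w1 and w1 R w2 but not w0 R w2.
R is not euclidean: w1 R w0 and w1 R w2 but not w0 R w2.
(A) PNq → Nq (the dual of axiom 5) characterises the euclidean frames. R is not euclidean — not valid.
(B) Nq → NNq is axiom 4; it is valid on a frame exactly when R is transitive. R is not transitive, so not valid.
(C) the dual of axiom B: valid iff R is symmetric. R is symmetric — valid.

C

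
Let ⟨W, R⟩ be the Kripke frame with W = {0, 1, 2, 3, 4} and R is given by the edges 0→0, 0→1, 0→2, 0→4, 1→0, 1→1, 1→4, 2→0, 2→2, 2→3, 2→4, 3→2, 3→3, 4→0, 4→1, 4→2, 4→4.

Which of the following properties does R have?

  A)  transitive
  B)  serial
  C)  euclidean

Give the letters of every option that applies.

(A) not transitive: 0 R 2 and 2 R 3 but not 0 R 3.
(B) serial: every world has an R-successor.
(C) not euclidean: 0 R 1 and 0 R 2 but not 1 R 2.

B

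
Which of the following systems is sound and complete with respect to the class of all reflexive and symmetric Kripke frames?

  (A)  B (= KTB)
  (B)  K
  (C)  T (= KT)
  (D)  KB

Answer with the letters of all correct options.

(A) B (= KTB) is determined by exactly this class.
(B) K is determined by the class of arbitrary frames.
(C) T (= KT) is determined by the class of reflexive frames.
(D) KB is determined by the class of symmetric frames.

A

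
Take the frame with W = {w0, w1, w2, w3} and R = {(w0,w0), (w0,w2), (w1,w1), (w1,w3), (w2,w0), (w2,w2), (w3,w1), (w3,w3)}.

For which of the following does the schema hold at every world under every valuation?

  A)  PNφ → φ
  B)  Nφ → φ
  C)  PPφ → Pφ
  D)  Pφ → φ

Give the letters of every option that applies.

R is reflexive: each world relates to itself.
R is symmetric: every R-edge is matched by its reverse.
R is transitive: R is closed under composition.
R is not a subset of the identity: w0 R w2 with w0 ≠ w2.
(A) the dual of axiom B: valid iff R is symmetric. R is symmetric — valid.
(B) Nφ → φ is axiom T, which corresponds to reflexivity. R is reflexive — valid.
(C) PPφ → Pφ (the dual of axiom 4) characterises the transitive frames. R is transitive — valid.
(D) Pφ → φ is valid only on frames where every R-edge is a self-loop. Here R ⊄ identity — not valid.

A, B, C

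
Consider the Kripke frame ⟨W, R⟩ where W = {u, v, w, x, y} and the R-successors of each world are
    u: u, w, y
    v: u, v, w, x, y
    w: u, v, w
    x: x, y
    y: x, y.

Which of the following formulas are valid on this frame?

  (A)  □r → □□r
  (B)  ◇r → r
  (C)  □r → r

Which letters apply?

R is reflexive: each world relates to itself.
R is not transitive: u R w and w R v but not u R v.
R is not a subset of the identity: u R w with u ≠ w.
(A) □r → □□r (axiom 4) characterises the transitive frames. R is not transitive — not valid.
(B) ◇r → r is valid only on frames where every R-edge is a self-loop. Here R ⊄ identity — not valid.
(C) □r → r is axiom T; it is valid on a frame exactly when R is reflexive. R is reflexive, so valid.

C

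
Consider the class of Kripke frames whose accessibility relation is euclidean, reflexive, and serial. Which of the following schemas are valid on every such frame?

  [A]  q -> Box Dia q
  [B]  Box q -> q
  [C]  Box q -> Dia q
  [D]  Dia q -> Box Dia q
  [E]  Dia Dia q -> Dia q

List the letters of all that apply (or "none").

A, B, C, D, E

A relation that is euclidean, reflexive, and serial is also symmetric and transitive.
(A) axiom B: valid iff R is symmetric. Every such R is symmetric — valid.
(B) Box q -> q is axiom T, which corresponds to reflexivity. Every such R is reflexive — valid.
(C) Box q -> Dia q is axiom D; it is valid on a frame exactly when R is serial. Every such R is serial, so valid.
(D) axiom 5: valid iff R is euclidean. Every such R is euclidean — valid.
(E) Dia Dia q -> Dia q is the dual of axiom 4; it is valid on a frame exactly when R is transitive. Every such R is transitive, so valid.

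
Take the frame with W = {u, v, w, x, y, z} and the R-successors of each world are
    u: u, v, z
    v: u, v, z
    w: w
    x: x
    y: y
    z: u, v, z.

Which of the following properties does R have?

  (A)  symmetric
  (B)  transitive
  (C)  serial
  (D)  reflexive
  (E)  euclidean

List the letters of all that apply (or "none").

(A) symmetric: every R-edge is matched by its reverse.
(B) transitive: R is closed under composition.
(C) serial: every world has an R-successor.
(D) reflexive: each world relates to itself.
(E) euclidean: any two R-successors of the same world are R-related.

A, B, C, D, E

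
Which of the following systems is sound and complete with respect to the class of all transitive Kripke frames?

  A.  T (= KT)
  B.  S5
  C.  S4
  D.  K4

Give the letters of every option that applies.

D

(A) T (= KT) is determined by the class of reflexive frames.
(B) S5 is determined by the class of reflexive, symmetric, and transitive frames.
(C) S4 is determined by the class of reflexive and transitive frames.
(D) K4 is determined by exactly this class.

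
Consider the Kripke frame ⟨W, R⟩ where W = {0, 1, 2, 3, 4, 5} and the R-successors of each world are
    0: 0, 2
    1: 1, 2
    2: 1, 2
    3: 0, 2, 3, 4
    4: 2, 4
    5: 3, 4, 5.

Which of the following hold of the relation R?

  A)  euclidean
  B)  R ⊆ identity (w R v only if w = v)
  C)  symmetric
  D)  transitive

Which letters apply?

(A) not euclidean: 0 R 2 and 0 R 0 but not 2 R 0.
(B) not ⊆ identity: 0 R 2 with 0 ≠ 2.
(C) not symmetric: 0 R 2 but not 2 R 0.
(D) not transitive: 0 R 2 and 2 R 1 but not 0 R 1.

none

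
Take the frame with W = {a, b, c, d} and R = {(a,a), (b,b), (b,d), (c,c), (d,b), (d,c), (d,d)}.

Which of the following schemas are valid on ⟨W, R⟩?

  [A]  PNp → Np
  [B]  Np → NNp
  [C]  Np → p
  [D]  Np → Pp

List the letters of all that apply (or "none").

C, D

R is reflexive: each world relates to itself.
R is not transitive: b R d and d R c but not b R c.
R is not euclidean: d R b and d R c but not b R c.
R is serial: every world has an R-successor.
(A) the dual of axiom 5: valid iff R is euclidean. R is not euclidean — not valid.
(B) Np → NNp is axiom 4; it is valid on a frame exactly when R is transitive. R is not transitive, so not valid.
(C) Np → p is axiom T, which corresponds to reflexivity. R is reflexive — valid.
(D) Np → Pp is axiom D; it is valid on a frame exactly when R is serial. R is serial, so valid.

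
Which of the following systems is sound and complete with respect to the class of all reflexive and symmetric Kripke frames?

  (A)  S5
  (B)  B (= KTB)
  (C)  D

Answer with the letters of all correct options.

B

(A) S5 is determined by the class of reflexive, symmetric, and transitive frames.
(B) B (= KTB) is determined by exactly this class.
(C) D is determined by the class of serial frames.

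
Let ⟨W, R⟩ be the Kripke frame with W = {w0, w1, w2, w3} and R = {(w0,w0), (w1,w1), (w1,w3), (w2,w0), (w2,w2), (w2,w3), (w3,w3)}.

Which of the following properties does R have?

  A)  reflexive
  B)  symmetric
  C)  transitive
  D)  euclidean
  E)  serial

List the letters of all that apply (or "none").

A, C, E

(A) reflexive: each world relates to itself.
(B) not symmetric: w1 R w3 but not w3 R w1.
(C) transitive: R is closed under composition.
(D) not euclidean: w1 R w3 and w1 R w1 but not w3 R w1.
(E) serial: every world has an R-successor.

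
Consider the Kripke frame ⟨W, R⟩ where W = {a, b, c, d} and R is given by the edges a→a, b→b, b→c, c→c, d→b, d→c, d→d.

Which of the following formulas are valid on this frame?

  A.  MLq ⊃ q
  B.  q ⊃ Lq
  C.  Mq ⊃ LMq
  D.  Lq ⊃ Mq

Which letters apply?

D

R is not symmetric: b R c but not c R b.
R is not euclidean: b R c and b R b but not c R b.
R is serial: every world has an R-successor.
R is not a subset of the identity: b R c with b ≠ c.
(A) the dual of axiom B: valid iff R is symmetric. R is not symmetric — not valid.
(B) q ⊃ Lq is equivalent to ◇p→p; it holds exactly when R ⊆ identity. Here R ⊄ identity — not valid.
(C) Mq ⊃ LMq is axiom 5, which corresponds to the euclidean property. R is not euclidean — not valid.
(D) axiom D: valid iff R is serial. R is serial — valid.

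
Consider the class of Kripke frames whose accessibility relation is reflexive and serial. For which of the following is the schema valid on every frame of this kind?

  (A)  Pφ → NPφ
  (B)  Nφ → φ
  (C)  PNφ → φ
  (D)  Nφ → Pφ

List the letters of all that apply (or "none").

B, D

(A) axiom 5: valid iff R is euclidean. Such an R need not be euclidean — not valid.
(B) axiom T: valid iff R is reflexive. Every such R is reflexive — valid.
(C) the dual of axiom B: valid iff R is symmetric. Such an R need not be symmetric — not valid.
(D) Nφ → Pφ is axiom D, which corresponds to seriality. Every such R is serial — valid.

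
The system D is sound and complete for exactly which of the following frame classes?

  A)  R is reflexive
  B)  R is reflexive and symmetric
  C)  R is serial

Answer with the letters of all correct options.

(A) this class determines T (= KT), not D.
(B) this class determines B (= KTB), not D.
(C) D is sound and complete for exactly this class.

C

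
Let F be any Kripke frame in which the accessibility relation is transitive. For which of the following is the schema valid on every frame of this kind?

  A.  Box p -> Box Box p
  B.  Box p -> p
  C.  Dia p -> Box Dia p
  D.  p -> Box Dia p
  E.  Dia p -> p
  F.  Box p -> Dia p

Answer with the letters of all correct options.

A

(A) Box p -> Box Box p is axiom 4; it is valid on a frame exactly when R is transitive. Every such R is transitive, so valid.
(B) Box p -> p is axiom T; it is valid on a frame exactly when R is reflexive. Such an R need not be reflexive, so not valid.
(C) Dia p -> Box Dia p is axiom 5; it is valid on a frame exactly when R is euclidean. Such an R need not be euclidean, so not valid.
(D) axiom B: valid iff R is symmetric. Such an R need not be symmetric — not valid.
(E) Dia p -> p (the converse of T) corresponds to R being a subset of the identity. Such an R need not be a subset of the identity, so not valid.
(F) Box p -> Dia p (axiom D) characterises the serial frames. Such an R need not be serial — not valid.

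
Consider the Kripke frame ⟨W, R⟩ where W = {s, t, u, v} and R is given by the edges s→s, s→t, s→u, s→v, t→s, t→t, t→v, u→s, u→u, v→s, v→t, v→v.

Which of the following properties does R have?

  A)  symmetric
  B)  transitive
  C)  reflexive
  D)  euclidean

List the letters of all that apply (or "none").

A, C

(A) symmetric: every R-edge is matched by its reverse.
(B) not transitive: t R s and s R u but not t R u.
(C) reflexive: each world relates to itself.
(D) not euclidean: s R t and s R u but not t R u.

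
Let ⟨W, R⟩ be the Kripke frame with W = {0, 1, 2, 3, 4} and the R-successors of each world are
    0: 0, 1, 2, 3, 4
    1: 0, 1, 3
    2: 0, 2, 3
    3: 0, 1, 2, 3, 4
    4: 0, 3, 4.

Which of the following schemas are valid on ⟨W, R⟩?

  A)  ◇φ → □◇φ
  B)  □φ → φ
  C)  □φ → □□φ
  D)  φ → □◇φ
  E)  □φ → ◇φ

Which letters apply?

R is reflexive: each world relates to itself.
R is symmetric: every R-edge is matched by its reverse.
R is not transitive: 1 R 0 and 0 R 2 but not 1 R 2.
R is not euclidean: 0 R 1 and 0 R 2 but not 1 R 2.
R is serial: every world has an R-successor.
(A) ◇φ → □◇φ is axiom 5, which corresponds to the euclidean property. R is not euclidean — not valid.
(B) □φ → φ is axiom T, which corresponds to reflexivity. R is reflexive — valid.
(C) □φ → □□φ is axiom 4; it is valid on a frame exactly when R is transitive. R is not transitive, so not valid.
(D) φ → □◇φ is axiom B; it is valid on a frame exactly when R is symmetric. R is symmetric, so valid.
(E) axiom D: valid iff R is serial. R is serial — valid.

B, D, E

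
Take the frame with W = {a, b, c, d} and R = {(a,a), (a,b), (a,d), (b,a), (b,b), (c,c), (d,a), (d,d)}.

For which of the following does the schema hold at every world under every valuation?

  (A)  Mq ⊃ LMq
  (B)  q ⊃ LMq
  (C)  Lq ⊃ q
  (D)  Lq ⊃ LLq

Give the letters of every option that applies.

R is reflexive: each world relates to itself.
R is symmetric: every R-edge is matched by its reverse.
R is not transitive: b R a and a R d but not b R d.
R is not euclidean: a R b and a R d but not b R d.
(A) axiom 5: valid iff R is euclidean. R is not euclidean — not valid.
(B) q ⊃ LMq is axiom B; it is valid on a frame exactly when R is symmetric. R is symmetric, so valid.
(C) Lq ⊃ q is axiom T; it is valid on a frame exactly when R is reflexive. R is reflexive, so valid.
(D) Lq ⊃ LLq (axiom 4) characterises the transitive frames. R is not transitive — not valid.

B, C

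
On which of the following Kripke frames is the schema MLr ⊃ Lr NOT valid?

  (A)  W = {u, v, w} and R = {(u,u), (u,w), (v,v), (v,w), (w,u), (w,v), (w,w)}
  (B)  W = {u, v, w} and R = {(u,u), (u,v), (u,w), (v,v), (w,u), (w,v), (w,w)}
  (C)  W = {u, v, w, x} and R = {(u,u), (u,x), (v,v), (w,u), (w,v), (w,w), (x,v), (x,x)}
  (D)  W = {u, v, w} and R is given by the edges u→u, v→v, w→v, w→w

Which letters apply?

A, B, C, D

The schema MLr ⊃ Lr is the dual of axiom 5; it is valid on a frame iff R is euclidean.
(A) R is not euclidean (w R u and w R v but not u R v), so the schema fails here.
(B) R is not euclidean (u R v and u R u but not v R u), so the schema fails here.
(C) R is not euclidean (u R x and u R u but not x R u), so the schema fails here.
(D) R is not euclidean (w R v and w R w but not v R w), so the schema fails here.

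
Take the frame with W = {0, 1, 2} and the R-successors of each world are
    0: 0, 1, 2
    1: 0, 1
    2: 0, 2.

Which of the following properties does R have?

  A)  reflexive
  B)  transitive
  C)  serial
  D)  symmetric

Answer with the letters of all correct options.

(A) reflexive: each world relates to itself.
(B) not transitive: 1 R 0 and 0 R 2 but not 1 R 2.
(C) serial: every world has an R-successor.
(D) symmetric: every R-edge is matched by its reverse.

A, C, D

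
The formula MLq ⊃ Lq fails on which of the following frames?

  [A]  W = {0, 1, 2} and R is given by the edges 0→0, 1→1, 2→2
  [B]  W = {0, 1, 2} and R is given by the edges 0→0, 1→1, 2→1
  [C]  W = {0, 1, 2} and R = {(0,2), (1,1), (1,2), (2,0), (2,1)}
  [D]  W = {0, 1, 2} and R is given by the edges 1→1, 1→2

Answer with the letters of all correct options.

The schema MLq ⊃ Lq is the dual of axiom 5; it is valid on a frame iff R is euclidean.
(A) R is euclidean (any two R-successors of the same world are R-related), so the schema is valid here.
(B) R is euclidean (any two R-successors of the same world are R-related), so the schema is valid here.
(C) R is not euclidean (2 R 0 and 2 R 1 but not 0 R 1), so the schema fails here.
(D) R is not euclidean (1 R 2 and 1 R 1 but not 2 R 1), so the schema fails here.

C, D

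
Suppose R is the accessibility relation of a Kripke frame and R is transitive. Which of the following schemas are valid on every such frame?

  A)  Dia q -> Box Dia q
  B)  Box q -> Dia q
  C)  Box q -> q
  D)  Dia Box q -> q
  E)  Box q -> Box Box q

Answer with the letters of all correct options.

(A) Dia q -> Box Dia q (axiom 5) characterises the euclidean frames. Such an R need not be euclidean — not valid.
(B) Box q -> Dia q (axiom D) characterises the serial frames. Such an R need not be serial — not valid.
(C) axiom T: valid iff R is reflexive. Such an R need not be reflexive — not valid.
(D) Dia Box q -> q (the dual of axiom B) characterises the symmetric frames. Such an R need not be symmetric — not valid.
(E) Box q -> Box Box q (axiom 4) characterises the transitive frames. Every such R is transitive — valid.

E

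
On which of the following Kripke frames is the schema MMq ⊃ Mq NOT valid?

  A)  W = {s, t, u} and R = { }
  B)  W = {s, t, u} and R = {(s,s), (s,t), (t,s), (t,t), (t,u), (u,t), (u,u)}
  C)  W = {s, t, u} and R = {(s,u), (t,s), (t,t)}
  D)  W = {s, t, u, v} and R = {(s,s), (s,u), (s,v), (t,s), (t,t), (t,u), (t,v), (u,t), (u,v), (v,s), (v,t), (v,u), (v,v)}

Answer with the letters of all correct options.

B, C, D

The schema MMq ⊃ Mq is the dual of axiom 4; it is valid on a frame iff R is transitive.
(A) R is transitive (R is closed under composition), so the schema is valid here.
(B) R is not transitive (s R t and t R u but not s R u), so the schema fails here.
(C) R is not transitive (t R s and s R u but not t R u), so the schema fails here.
(D) R is not transitive (s R u and u R t but not s R t), so the schema fails here.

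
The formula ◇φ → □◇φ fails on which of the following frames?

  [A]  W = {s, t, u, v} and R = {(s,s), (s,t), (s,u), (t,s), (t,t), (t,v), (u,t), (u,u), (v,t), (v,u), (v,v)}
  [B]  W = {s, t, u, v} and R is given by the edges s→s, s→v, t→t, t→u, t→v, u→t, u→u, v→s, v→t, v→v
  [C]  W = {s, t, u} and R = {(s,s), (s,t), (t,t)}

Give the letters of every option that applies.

The schema ◇φ → □◇φ is axiom 5; it is valid on a frame iff R is euclidean.
(A) R is not euclidean (s R t and s R u but not t R u), so the schema fails here.
(B) R is not euclidean (t R u and t R v but not u R v), so the schema fails here.
(C) R is not euclidean (s R t and s R s but not t R s), so the schema fails here.

A, B, C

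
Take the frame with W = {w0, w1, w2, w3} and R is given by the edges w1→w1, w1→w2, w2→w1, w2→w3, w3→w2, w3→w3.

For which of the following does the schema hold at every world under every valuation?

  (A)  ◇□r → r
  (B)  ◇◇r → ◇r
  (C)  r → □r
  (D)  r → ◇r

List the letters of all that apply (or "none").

R is not reflexive: not w0 R w0.
R is symmetric: every R-edge is matched by its reverse.
R is not transitive: w1 R w2 and w2 R w3 but not w1 R w3.
R is not a subset of the identity: w1 R w2 with w1 ≠ w2.
(A) ◇□r → r (the dual of axiom B) characterises the symmetric frames. R is symmetric — valid.
(B) ◇◇r → ◇r (the dual of axiom 4) characterises the transitive frames. R is not transitive — not valid.
(C) r → □r (equivalent to ◇p→p) corresponds to R being a subset of the identity. Here R ⊄ identity, so not valid.
(D) r → ◇r is the dual of axiom T; it is valid on a frame exactly when R is reflexive. R is not reflexive, so not valid.

A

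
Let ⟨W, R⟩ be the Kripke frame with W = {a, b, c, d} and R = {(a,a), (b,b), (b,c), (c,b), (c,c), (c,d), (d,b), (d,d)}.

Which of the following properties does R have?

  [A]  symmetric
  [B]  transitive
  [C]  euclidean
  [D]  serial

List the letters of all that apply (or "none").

D

(A) not symmetric: c R d but not d R c.
(B) not transitive: b R c and c R d but not b R d.
(C) not euclidean: c R b and c R d but not b R d.
(D) serial: every world has an R-successor.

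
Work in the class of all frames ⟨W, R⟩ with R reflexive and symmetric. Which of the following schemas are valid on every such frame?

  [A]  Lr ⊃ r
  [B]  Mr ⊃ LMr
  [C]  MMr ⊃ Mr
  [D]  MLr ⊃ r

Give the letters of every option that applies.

A, D

Reflexive relations are serial.
(A) Lr ⊃ r is axiom T; it is valid on a frame exactly when R is reflexive. Every such R is reflexive, so valid.
(B) Mr ⊃ LMr (axiom 5) characterises the euclidean frames. Such an R need not be euclidean — not valid.
(C) MMr ⊃ Mr is the dual of axiom 4, which corresponds to transitivity. Such an R need not be transitive — not valid.
(D) MLr ⊃ r (the dual of axiom B) characterises the symmetric frames. Every such R is symmetric — valid.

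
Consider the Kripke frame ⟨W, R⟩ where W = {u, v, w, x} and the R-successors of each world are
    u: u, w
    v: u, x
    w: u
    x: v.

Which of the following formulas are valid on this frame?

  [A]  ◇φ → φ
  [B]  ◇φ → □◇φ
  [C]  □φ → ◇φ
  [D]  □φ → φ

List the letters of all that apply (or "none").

R is not reflexive: not v R v.
R is not euclidean: v R u and v R x but not u R x.
R is serial: every world has an R-successor.
R is not a subset of the identity: u R w with u ≠ w.
(A) ◇φ → φ is the converse of T; it holds exactly when R ⊆ identity. Here R ⊄ identity — not valid.
(B) ◇φ → □◇φ is axiom 5; it is valid on a frame exactly when R is euclidean. R is not euclidean, so not valid.
(C) □φ → ◇φ is axiom D; it is valid on a frame exactly when R is serial. R is serial, so valid.
(D) □φ → φ (axiom T) characterises the reflexive frames. R is not reflexive — not valid.

C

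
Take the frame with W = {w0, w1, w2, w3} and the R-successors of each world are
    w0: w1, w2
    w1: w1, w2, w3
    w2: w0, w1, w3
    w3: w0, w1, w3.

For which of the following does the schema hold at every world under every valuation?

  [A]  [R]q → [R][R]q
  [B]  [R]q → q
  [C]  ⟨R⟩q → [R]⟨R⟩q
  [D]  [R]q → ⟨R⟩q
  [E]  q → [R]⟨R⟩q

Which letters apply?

R is not reflexive: not w0 R w0.
R is not symmetric: w0 R w1 but not w1 R w0.
R is not transitive: w0 R w1 and w1 R w3 but not w0 R w3.
R is not euclidean: w1 R w3 and w1 R w2 but not w3 R w2.
R is serial: every world has an R-successor.
(A) [R]q → [R][R]q is axiom 4; it is valid on a frame exactly when R is transitive. R is not transitive, so not valid.
(B) [R]q → q (axiom T) characterises the reflexive frames. R is not reflexive — not valid.
(C) ⟨R⟩q → [R]⟨R⟩q is axiom 5, which corresponds to the euclidean property. R is not euclidean — not valid.
(D) [R]q → ⟨R⟩q is axiom D, which corresponds to seriality. R is serial — valid.
(E) q → [R]⟨R⟩q (axiom B) characterises the symmetric frames. R is not symmetric — not valid.

D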